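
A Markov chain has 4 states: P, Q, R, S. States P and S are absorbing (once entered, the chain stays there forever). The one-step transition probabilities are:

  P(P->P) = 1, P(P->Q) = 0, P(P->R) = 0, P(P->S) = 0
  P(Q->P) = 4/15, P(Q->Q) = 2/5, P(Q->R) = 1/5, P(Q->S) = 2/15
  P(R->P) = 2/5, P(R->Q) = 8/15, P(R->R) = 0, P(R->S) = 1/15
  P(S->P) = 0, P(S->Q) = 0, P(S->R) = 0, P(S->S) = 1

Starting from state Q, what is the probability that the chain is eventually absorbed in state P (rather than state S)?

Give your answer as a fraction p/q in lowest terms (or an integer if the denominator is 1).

Answer: 26/37

Derivation:
Let a_i = P(absorbed in P | start in state i).
Boundary conditions: a_P = 1, a_S = 0.
For each transient state i, a_i = sum_j P(i->j) * a_j:
  a_Q = 4/15*a_P + 2/5*a_Q + 1/5*a_R + 2/15*a_S
  a_R = 2/5*a_P + 8/15*a_Q + 0*a_R + 1/15*a_S

Substituting a_P = 1 and a_S = 0, rearrange to (I - Q) a = r where r[i] = P(i -> P):
  [3/5, -1/5] . (a_Q, a_R) = 4/15
  [-8/15, 1] . (a_Q, a_R) = 2/5

Solving yields:
  a_Q = 26/37
  a_R = 86/111

Starting state is Q, so the absorption probability is a_Q = 26/37.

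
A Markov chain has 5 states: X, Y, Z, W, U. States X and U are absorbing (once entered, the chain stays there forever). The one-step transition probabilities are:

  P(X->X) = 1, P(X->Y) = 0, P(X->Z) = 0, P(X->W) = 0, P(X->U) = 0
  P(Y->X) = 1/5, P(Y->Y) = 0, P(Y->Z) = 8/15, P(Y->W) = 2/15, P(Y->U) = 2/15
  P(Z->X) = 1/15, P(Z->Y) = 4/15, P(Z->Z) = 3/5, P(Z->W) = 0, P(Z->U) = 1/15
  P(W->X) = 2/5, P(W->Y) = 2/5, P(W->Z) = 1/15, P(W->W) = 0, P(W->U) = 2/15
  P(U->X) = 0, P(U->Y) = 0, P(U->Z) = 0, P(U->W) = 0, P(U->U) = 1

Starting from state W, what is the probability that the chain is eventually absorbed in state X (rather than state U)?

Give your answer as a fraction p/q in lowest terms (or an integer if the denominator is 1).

Let a_i = P(absorbed in X | start in state i).
Boundary conditions: a_X = 1, a_U = 0.
For each transient state i, a_i = sum_j P(i->j) * a_j:
  a_Y = 1/5*a_X + 0*a_Y + 8/15*a_Z + 2/15*a_W + 2/15*a_U
  a_Z = 1/15*a_X + 4/15*a_Y + 3/5*a_Z + 0*a_W + 1/15*a_U
  a_W = 2/5*a_X + 2/5*a_Y + 1/15*a_Z + 0*a_W + 2/15*a_U

Substituting a_X = 1 and a_U = 0, rearrange to (I - Q) a = r where r[i] = P(i -> X):
  [1, -8/15, -2/15] . (a_Y, a_Z, a_W) = 1/5
  [-4/15, 2/5, 0] . (a_Y, a_Z, a_W) = 1/15
  [-2/5, -1/15, 1] . (a_Y, a_Z, a_W) = 2/5

Solving yields:
  a_Y = 232/395
  a_Z = 441/790
  a_W = 531/790

Starting state is W, so the absorption probability is a_W = 531/790.

Answer: 531/790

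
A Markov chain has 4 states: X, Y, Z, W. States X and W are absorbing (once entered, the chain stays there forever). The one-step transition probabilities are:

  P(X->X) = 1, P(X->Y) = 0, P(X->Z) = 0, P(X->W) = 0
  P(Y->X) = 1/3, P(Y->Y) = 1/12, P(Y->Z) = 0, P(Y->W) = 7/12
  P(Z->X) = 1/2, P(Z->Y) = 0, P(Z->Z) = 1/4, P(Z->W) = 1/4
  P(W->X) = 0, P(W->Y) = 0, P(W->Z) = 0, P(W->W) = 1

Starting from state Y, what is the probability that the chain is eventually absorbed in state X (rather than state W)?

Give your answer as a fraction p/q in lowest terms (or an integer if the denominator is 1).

Answer: 4/11

Derivation:
Let a_i = P(absorbed in X | start in state i).
Boundary conditions: a_X = 1, a_W = 0.
For each transient state i, a_i = sum_j P(i->j) * a_j:
  a_Y = 1/3*a_X + 1/12*a_Y + 0*a_Z + 7/12*a_W
  a_Z = 1/2*a_X + 0*a_Y + 1/4*a_Z + 1/4*a_W

Substituting a_X = 1 and a_W = 0, rearrange to (I - Q) a = r where r[i] = P(i -> X):
  [11/12, 0] . (a_Y, a_Z) = 1/3
  [0, 3/4] . (a_Y, a_Z) = 1/2

Solving yields:
  a_Y = 4/11
  a_Z = 2/3

Starting state is Y, so the absorption probability is a_Y = 4/11.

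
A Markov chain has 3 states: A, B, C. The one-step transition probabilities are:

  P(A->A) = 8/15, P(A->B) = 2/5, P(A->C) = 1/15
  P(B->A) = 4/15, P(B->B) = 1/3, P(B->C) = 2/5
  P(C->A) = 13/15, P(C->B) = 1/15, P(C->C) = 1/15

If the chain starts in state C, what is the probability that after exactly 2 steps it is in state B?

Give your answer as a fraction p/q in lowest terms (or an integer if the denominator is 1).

Computing P^2 by repeated multiplication:
P^1 =
  A: [8/15, 2/5, 1/15]
  B: [4/15, 1/3, 2/5]
  C: [13/15, 1/15, 1/15]
P^2 =
  A: [101/225, 79/225, 1/5]
  B: [26/45, 11/45, 8/45]
  C: [121/225, 28/75, 4/45]

(P^2)[C -> B] = 28/75

Answer: 28/75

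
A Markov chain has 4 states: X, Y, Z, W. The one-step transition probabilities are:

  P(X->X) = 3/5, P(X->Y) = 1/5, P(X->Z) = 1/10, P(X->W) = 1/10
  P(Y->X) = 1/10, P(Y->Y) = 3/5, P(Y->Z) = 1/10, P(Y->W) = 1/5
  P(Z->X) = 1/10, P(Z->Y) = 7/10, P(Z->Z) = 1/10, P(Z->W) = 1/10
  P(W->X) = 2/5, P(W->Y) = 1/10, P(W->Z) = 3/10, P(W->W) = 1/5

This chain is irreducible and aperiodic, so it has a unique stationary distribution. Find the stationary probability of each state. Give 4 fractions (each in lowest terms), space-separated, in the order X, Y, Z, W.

Answer: 53/180 5/12 71/540 17/108

Derivation:
The stationary distribution satisfies pi = pi * P, i.e.:
  pi_X = 3/5*pi_X + 1/10*pi_Y + 1/10*pi_Z + 2/5*pi_W
  pi_Y = 1/5*pi_X + 3/5*pi_Y + 7/10*pi_Z + 1/10*pi_W
  pi_Z = 1/10*pi_X + 1/10*pi_Y + 1/10*pi_Z + 3/10*pi_W
  pi_W = 1/10*pi_X + 1/5*pi_Y + 1/10*pi_Z + 1/5*pi_W
with normalization: pi_X + pi_Y + pi_Z + pi_W = 1.

Using the first 3 balance equations plus normalization, the linear system A*pi = b is:
  [-2/5, 1/10, 1/10, 2/5] . pi = 0
  [1/5, -2/5, 7/10, 1/10] . pi = 0
  [1/10, 1/10, -9/10, 3/10] . pi = 0
  [1, 1, 1, 1] . pi = 1

Solving yields:
  pi_X = 53/180
  pi_Y = 5/12
  pi_Z = 71/540
  pi_W = 17/108

Verification (pi * P):
  53/180*3/5 + 5/12*1/10 + 71/540*1/10 + 17/108*2/5 = 53/180 = pi_X  (ok)
  53/180*1/5 + 5/12*3/5 + 71/540*7/10 + 17/108*1/10 = 5/12 = pi_Y  (ok)
  53/180*1/10 + 5/12*1/10 + 71/540*1/10 + 17/108*3/10 = 71/540 = pi_Z  (ok)
  53/180*1/10 + 5/12*1/5 + 71/540*1/10 + 17/108*1/5 = 17/108 = pi_W  (ok)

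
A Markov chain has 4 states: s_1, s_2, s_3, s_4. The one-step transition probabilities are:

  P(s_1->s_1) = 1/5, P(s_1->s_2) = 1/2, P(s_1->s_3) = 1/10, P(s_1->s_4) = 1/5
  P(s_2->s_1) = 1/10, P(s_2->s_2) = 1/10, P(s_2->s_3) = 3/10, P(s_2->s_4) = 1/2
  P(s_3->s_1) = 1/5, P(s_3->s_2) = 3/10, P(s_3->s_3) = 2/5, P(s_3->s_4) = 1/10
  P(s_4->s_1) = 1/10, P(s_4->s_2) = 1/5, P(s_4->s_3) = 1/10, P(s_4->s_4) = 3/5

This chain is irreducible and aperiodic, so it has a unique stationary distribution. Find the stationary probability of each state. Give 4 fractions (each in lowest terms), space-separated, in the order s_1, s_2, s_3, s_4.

Answer: 30/223 53/223 47/223 93/223

Derivation:
The stationary distribution satisfies pi = pi * P, i.e.:
  pi_s_1 = 1/5*pi_s_1 + 1/10*pi_s_2 + 1/5*pi_s_3 + 1/10*pi_s_4
  pi_s_2 = 1/2*pi_s_1 + 1/10*pi_s_2 + 3/10*pi_s_3 + 1/5*pi_s_4
  pi_s_3 = 1/10*pi_s_1 + 3/10*pi_s_2 + 2/5*pi_s_3 + 1/10*pi_s_4
  pi_s_4 = 1/5*pi_s_1 + 1/2*pi_s_2 + 1/10*pi_s_3 + 3/5*pi_s_4
with normalization: pi_s_1 + pi_s_2 + pi_s_3 + pi_s_4 = 1.

Using the first 3 balance equations plus normalization, the linear system A*pi = b is:
  [-4/5, 1/10, 1/5, 1/10] . pi = 0
  [1/2, -9/10, 3/10, 1/5] . pi = 0
  [1/10, 3/10, -3/5, 1/10] . pi = 0
  [1, 1, 1, 1] . pi = 1

Solving yields:
  pi_s_1 = 30/223
  pi_s_2 = 53/223
  pi_s_3 = 47/223
  pi_s_4 = 93/223

Verification (pi * P):
  30/223*1/5 + 53/223*1/10 + 47/223*1/5 + 93/223*1/10 = 30/223 = pi_s_1  (ok)
  30/223*1/2 + 53/223*1/10 + 47/223*3/10 + 93/223*1/5 = 53/223 = pi_s_2  (ok)
  30/223*1/10 + 53/223*3/10 + 47/223*2/5 + 93/223*1/10 = 47/223 = pi_s_3  (ok)
  30/223*1/5 + 53/223*1/2 + 47/223*1/10 + 93/223*3/5 = 93/223 = pi_s_4  (ok)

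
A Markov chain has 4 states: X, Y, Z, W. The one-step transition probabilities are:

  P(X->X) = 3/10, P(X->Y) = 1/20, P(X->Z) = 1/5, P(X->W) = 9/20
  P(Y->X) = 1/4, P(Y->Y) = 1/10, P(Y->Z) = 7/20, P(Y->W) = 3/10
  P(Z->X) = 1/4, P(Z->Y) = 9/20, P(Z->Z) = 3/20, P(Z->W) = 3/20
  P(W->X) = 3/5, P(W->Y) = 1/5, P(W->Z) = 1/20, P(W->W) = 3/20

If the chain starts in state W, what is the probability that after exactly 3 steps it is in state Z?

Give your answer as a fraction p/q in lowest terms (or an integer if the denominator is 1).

Answer: 1209/8000

Derivation:
Computing P^3 by repeated multiplication:
P^1 =
  X: [3/10, 1/20, 1/5, 9/20]
  Y: [1/4, 1/10, 7/20, 3/10]
  Z: [1/4, 9/20, 3/20, 3/20]
  W: [3/5, 1/5, 1/20, 3/20]
P^2 =
  X: [169/400, 1/5, 13/100, 99/400]
  Y: [147/400, 6/25, 61/400, 6/25]
  Z: [63/200, 31/200, 19/80, 117/400]
  W: [133/400, 41/400, 41/200, 9/25]
P^3 =
  X: [1431/4000, 1193/8000, 1491/8000, 1227/4000]
  Y: [2819/8000, 159/1000, 1539/8000, 237/800]
  Z: [589/1600, 1573/8000, 67/400, 1071/4000]
  W: [3141/8000, 1529/8000, 1209/8000, 2121/8000]

(P^3)[W -> Z] = 1209/8000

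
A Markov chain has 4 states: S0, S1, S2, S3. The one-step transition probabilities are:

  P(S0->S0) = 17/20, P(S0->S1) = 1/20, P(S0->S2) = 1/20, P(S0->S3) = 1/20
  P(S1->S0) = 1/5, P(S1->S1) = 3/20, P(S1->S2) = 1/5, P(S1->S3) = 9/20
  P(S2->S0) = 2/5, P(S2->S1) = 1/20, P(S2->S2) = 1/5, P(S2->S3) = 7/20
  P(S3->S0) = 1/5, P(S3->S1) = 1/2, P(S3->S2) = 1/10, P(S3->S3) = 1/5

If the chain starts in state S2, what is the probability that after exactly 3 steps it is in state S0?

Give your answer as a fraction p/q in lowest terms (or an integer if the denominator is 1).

Computing P^3 by repeated multiplication:
P^1 =
  S0: [17/20, 1/20, 1/20, 1/20]
  S1: [1/5, 3/20, 1/5, 9/20]
  S2: [2/5, 1/20, 1/5, 7/20]
  S3: [1/5, 1/2, 1/10, 1/5]
P^2 =
  S0: [61/80, 31/400, 27/400, 37/400]
  S1: [37/100, 107/400, 1/8, 19/80]
  S2: [1/2, 17/80, 21/200, 73/400]
  S3: [7/20, 19/100, 3/20, 31/100]
P^3 =
  S0: [5673/8000, 159/1600, 611/8000, 921/8000]
  S1: [931/2000, 1469/8000, 483/4000, 1841/8000]
  S2: [273/500, 1227/8000, 427/4000, 1551/8000]
  S3: [183/400, 417/2000, 233/2000, 87/400]

(P^3)[S2 -> S0] = 273/500

Answer: 273/500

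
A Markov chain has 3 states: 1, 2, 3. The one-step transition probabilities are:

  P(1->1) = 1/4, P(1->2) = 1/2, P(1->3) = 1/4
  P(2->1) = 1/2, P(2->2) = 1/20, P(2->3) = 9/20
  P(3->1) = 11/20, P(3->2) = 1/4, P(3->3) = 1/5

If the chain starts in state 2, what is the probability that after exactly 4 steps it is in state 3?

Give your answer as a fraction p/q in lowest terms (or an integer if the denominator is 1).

Computing P^4 by repeated multiplication:
P^1 =
  1: [1/4, 1/2, 1/4]
  2: [1/2, 1/20, 9/20]
  3: [11/20, 1/4, 1/5]
P^2 =
  1: [9/20, 17/80, 27/80]
  2: [159/400, 73/200, 19/80]
  3: [149/400, 27/80, 29/100]
P^3 =
  1: [647/1600, 8/25, 441/1600]
  2: [33/80, 2211/8000, 2489/8000]
  3: [3371/8000, 441/1600, 303/1000]
P^4 =
  1: [6603/16000, 9187/32000, 9607/32000]
  2: [65989/160000, 5957/20000, 9271/32000]
  3: [65569/160000, 9607/32000, 11599/40000]

(P^4)[2 -> 3] = 9271/32000

Answer: 9271/32000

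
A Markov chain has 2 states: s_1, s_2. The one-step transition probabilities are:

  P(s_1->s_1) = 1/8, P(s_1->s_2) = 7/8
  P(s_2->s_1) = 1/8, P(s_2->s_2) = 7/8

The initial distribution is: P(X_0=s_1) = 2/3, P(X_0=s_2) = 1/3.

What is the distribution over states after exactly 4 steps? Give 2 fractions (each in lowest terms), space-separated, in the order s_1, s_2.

Answer: 1/8 7/8

Derivation:
Propagating the distribution step by step (d_{t+1} = d_t * P):
d_0 = (s_1=2/3, s_2=1/3)
  d_1[s_1] = 2/3*1/8 + 1/3*1/8 = 1/8
  d_1[s_2] = 2/3*7/8 + 1/3*7/8 = 7/8
d_1 = (s_1=1/8, s_2=7/8)
  d_2[s_1] = 1/8*1/8 + 7/8*1/8 = 1/8
  d_2[s_2] = 1/8*7/8 + 7/8*7/8 = 7/8
d_2 = (s_1=1/8, s_2=7/8)
  d_3[s_1] = 1/8*1/8 + 7/8*1/8 = 1/8
  d_3[s_2] = 1/8*7/8 + 7/8*7/8 = 7/8
d_3 = (s_1=1/8, s_2=7/8)
  d_4[s_1] = 1/8*1/8 + 7/8*1/8 = 1/8
  d_4[s_2] = 1/8*7/8 + 7/8*7/8 = 7/8
d_4 = (s_1=1/8, s_2=7/8)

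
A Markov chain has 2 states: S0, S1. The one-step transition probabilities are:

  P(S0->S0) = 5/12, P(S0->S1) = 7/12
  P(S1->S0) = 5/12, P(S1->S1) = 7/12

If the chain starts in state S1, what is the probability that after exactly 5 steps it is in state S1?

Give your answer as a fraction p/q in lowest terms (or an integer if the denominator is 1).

Answer: 7/12

Derivation:
Computing P^5 by repeated multiplication:
P^1 =
  S0: [5/12, 7/12]
  S1: [5/12, 7/12]
P^2 =
  S0: [5/12, 7/12]
  S1: [5/12, 7/12]
P^3 =
  S0: [5/12, 7/12]
  S1: [5/12, 7/12]
P^4 =
  S0: [5/12, 7/12]
  S1: [5/12, 7/12]
P^5 =
  S0: [5/12, 7/12]
  S1: [5/12, 7/12]

(P^5)[S1 -> S1] = 7/12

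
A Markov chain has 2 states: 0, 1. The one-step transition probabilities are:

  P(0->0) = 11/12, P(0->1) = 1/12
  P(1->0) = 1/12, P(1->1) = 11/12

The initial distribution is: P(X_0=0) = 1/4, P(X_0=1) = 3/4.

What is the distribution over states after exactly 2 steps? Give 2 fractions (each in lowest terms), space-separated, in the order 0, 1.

Propagating the distribution step by step (d_{t+1} = d_t * P):
d_0 = (0=1/4, 1=3/4)
  d_1[0] = 1/4*11/12 + 3/4*1/12 = 7/24
  d_1[1] = 1/4*1/12 + 3/4*11/12 = 17/24
d_1 = (0=7/24, 1=17/24)
  d_2[0] = 7/24*11/12 + 17/24*1/12 = 47/144
  d_2[1] = 7/24*1/12 + 17/24*11/12 = 97/144
d_2 = (0=47/144, 1=97/144)

Answer: 47/144 97/144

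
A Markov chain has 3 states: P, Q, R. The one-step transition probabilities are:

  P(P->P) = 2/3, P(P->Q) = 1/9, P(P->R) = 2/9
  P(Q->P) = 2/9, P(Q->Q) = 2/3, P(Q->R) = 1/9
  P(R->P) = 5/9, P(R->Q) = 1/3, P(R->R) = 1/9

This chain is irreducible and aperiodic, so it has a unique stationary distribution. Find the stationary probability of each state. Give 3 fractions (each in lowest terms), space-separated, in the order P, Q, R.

The stationary distribution satisfies pi = pi * P, i.e.:
  pi_P = 2/3*pi_P + 2/9*pi_Q + 5/9*pi_R
  pi_Q = 1/9*pi_P + 2/3*pi_Q + 1/3*pi_R
  pi_R = 2/9*pi_P + 1/9*pi_Q + 1/9*pi_R
with normalization: pi_P + pi_Q + pi_R = 1.

Using the first 2 balance equations plus normalization, the linear system A*pi = b is:
  [-1/3, 2/9, 5/9] . pi = 0
  [1/9, -1/3, 1/3] . pi = 0
  [1, 1, 1] . pi = 1

Solving yields:
  pi_P = 1/2
  pi_Q = 1/3
  pi_R = 1/6

Verification (pi * P):
  1/2*2/3 + 1/3*2/9 + 1/6*5/9 = 1/2 = pi_P  (ok)
  1/2*1/9 + 1/3*2/3 + 1/6*1/3 = 1/3 = pi_Q  (ok)
  1/2*2/9 + 1/3*1/9 + 1/6*1/9 = 1/6 = pi_R  (ok)

Answer: 1/2 1/3 1/6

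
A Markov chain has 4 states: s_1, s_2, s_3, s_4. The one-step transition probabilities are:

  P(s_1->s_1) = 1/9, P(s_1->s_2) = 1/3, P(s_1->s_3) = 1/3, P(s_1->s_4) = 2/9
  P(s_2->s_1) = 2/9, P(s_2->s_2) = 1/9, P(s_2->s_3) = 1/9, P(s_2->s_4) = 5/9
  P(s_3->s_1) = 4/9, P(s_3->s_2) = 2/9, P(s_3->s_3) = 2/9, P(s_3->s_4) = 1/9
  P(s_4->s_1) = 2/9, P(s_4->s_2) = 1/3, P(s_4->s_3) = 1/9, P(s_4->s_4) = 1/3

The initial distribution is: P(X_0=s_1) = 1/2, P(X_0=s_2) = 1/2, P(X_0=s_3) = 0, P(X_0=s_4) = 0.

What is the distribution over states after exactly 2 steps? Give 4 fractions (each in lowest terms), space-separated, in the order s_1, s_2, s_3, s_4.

Answer: 41/162 7/27 14/81 17/54

Derivation:
Propagating the distribution step by step (d_{t+1} = d_t * P):
d_0 = (s_1=1/2, s_2=1/2, s_3=0, s_4=0)
  d_1[s_1] = 1/2*1/9 + 1/2*2/9 + 0*4/9 + 0*2/9 = 1/6
  d_1[s_2] = 1/2*1/3 + 1/2*1/9 + 0*2/9 + 0*1/3 = 2/9
  d_1[s_3] = 1/2*1/3 + 1/2*1/9 + 0*2/9 + 0*1/9 = 2/9
  d_1[s_4] = 1/2*2/9 + 1/2*5/9 + 0*1/9 + 0*1/3 = 7/18
d_1 = (s_1=1/6, s_2=2/9, s_3=2/9, s_4=7/18)
  d_2[s_1] = 1/6*1/9 + 2/9*2/9 + 2/9*4/9 + 7/18*2/9 = 41/162
  d_2[s_2] = 1/6*1/3 + 2/9*1/9 + 2/9*2/9 + 7/18*1/3 = 7/27
  d_2[s_3] = 1/6*1/3 + 2/9*1/9 + 2/9*2/9 + 7/18*1/9 = 14/81
  d_2[s_4] = 1/6*2/9 + 2/9*5/9 + 2/9*1/9 + 7/18*1/3 = 17/54
d_2 = (s_1=41/162, s_2=7/27, s_3=14/81, s_4=17/54)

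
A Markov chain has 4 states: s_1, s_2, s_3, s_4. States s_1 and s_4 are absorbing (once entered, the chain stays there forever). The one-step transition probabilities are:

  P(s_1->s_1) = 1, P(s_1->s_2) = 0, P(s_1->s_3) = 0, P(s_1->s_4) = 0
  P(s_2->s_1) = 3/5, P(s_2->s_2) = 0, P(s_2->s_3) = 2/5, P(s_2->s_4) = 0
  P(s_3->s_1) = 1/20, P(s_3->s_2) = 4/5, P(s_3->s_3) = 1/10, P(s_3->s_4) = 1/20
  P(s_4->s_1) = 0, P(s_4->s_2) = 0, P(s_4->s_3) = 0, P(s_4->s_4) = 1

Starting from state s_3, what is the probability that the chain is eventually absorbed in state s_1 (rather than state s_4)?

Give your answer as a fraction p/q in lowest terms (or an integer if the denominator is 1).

Answer: 53/58

Derivation:
Let a_i = P(absorbed in s_1 | start in state i).
Boundary conditions: a_s_1 = 1, a_s_4 = 0.
For each transient state i, a_i = sum_j P(i->j) * a_j:
  a_s_2 = 3/5*a_s_1 + 0*a_s_2 + 2/5*a_s_3 + 0*a_s_4
  a_s_3 = 1/20*a_s_1 + 4/5*a_s_2 + 1/10*a_s_3 + 1/20*a_s_4

Substituting a_s_1 = 1 and a_s_4 = 0, rearrange to (I - Q) a = r where r[i] = P(i -> s_1):
  [1, -2/5] . (a_s_2, a_s_3) = 3/5
  [-4/5, 9/10] . (a_s_2, a_s_3) = 1/20

Solving yields:
  a_s_2 = 28/29
  a_s_3 = 53/58

Starting state is s_3, so the absorption probability is a_s_3 = 53/58.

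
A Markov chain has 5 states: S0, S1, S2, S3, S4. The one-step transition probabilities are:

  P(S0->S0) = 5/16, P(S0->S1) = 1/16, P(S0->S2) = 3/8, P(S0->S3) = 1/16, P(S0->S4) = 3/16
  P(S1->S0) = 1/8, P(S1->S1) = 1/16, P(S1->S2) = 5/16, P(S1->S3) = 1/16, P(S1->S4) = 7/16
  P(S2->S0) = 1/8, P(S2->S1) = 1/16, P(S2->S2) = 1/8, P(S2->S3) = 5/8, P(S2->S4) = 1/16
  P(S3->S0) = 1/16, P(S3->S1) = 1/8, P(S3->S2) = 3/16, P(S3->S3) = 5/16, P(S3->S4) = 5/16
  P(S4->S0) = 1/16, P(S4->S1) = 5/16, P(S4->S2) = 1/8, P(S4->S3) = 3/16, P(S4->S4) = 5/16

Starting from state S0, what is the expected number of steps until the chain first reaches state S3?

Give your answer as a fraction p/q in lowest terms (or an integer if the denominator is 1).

Answer: 32192/7425

Derivation:
Let h_i = expected steps to first reach S3 from state i.
Boundary: h_S3 = 0.
First-step equations for the other states:
  h_S0 = 1 + 5/16*h_S0 + 1/16*h_S1 + 3/8*h_S2 + 1/16*h_S3 + 3/16*h_S4
  h_S1 = 1 + 1/8*h_S0 + 1/16*h_S1 + 5/16*h_S2 + 1/16*h_S3 + 7/16*h_S4
  h_S2 = 1 + 1/8*h_S0 + 1/16*h_S1 + 1/8*h_S2 + 5/8*h_S3 + 1/16*h_S4
  h_S4 = 1 + 1/16*h_S0 + 5/16*h_S1 + 1/8*h_S2 + 3/16*h_S3 + 5/16*h_S4

Substituting h_S3 = 0 and rearranging gives the linear system (I - Q) h = 1:
  [11/16, -1/16, -3/8, -3/16] . (h_S0, h_S1, h_S2, h_S4) = 1
  [-1/8, 15/16, -5/16, -7/16] . (h_S0, h_S1, h_S2, h_S4) = 1
  [-1/8, -1/16, 7/8, -1/16] . (h_S0, h_S1, h_S2, h_S4) = 1
  [-1/16, -5/16, -1/8, 11/16] . (h_S0, h_S1, h_S2, h_S4) = 1

Solving yields:
  h_S0 = 32192/7425
  h_S1 = 6608/1485
  h_S2 = 17728/7425
  h_S4 = 1184/275

Starting state is S0, so the expected hitting time is h_S0 = 32192/7425.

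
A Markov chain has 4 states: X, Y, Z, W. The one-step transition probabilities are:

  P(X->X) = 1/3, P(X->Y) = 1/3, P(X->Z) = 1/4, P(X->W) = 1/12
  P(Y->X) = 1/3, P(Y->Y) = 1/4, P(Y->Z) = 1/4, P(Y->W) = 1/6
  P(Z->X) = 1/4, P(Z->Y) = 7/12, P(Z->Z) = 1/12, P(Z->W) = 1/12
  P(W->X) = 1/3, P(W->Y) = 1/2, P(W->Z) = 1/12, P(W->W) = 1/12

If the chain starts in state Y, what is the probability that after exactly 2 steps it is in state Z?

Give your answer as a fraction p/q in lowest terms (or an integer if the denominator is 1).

Computing P^2 by repeated multiplication:
P^1 =
  X: [1/3, 1/3, 1/4, 1/12]
  Y: [1/3, 1/4, 1/4, 1/6]
  Z: [1/4, 7/12, 1/12, 1/12]
  W: [1/3, 1/2, 1/12, 1/12]
P^2 =
  X: [5/16, 55/144, 7/36, 1/9]
  Y: [5/16, 29/72, 13/72, 5/48]
  Z: [47/144, 23/72, 2/9, 19/144]
  W: [47/144, 47/144, 2/9, 1/8]

(P^2)[Y -> Z] = 13/72

Answer: 13/72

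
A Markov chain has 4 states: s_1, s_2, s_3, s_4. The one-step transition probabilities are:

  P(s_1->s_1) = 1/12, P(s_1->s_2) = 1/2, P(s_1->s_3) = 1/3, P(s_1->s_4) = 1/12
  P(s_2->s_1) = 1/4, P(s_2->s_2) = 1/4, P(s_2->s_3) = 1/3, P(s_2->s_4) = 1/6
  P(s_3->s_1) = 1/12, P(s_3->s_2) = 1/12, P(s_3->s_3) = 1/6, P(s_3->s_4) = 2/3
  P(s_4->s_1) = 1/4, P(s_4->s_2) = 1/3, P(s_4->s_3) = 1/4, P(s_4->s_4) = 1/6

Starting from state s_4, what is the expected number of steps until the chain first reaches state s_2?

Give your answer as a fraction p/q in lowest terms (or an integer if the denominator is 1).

Let h_i = expected steps to first reach s_2 from state i.
Boundary: h_s_2 = 0.
First-step equations for the other states:
  h_s_1 = 1 + 1/12*h_s_1 + 1/2*h_s_2 + 1/3*h_s_3 + 1/12*h_s_4
  h_s_3 = 1 + 1/12*h_s_1 + 1/12*h_s_2 + 1/6*h_s_3 + 2/3*h_s_4
  h_s_4 = 1 + 1/4*h_s_1 + 1/3*h_s_2 + 1/4*h_s_3 + 1/6*h_s_4

Substituting h_s_2 = 0 and rearranging gives the linear system (I - Q) h = 1:
  [11/12, -1/3, -1/12] . (h_s_1, h_s_3, h_s_4) = 1
  [-1/12, 5/6, -2/3] . (h_s_1, h_s_3, h_s_4) = 1
  [-1/4, -1/4, 5/6] . (h_s_1, h_s_3, h_s_4) = 1

Solving yields:
  h_s_1 = 84/29
  h_s_3 = 120/29
  h_s_4 = 96/29

Starting state is s_4, so the expected hitting time is h_s_4 = 96/29.

Answer: 96/29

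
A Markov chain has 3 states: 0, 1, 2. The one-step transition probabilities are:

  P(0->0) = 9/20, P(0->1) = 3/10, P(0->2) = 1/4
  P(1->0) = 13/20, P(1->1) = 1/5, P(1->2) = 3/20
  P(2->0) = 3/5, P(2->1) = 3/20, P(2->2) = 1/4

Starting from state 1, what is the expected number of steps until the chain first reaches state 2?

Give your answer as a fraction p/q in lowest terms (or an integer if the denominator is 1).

Answer: 240/49

Derivation:
Let h_i = expected steps to first reach 2 from state i.
Boundary: h_2 = 0.
First-step equations for the other states:
  h_0 = 1 + 9/20*h_0 + 3/10*h_1 + 1/4*h_2
  h_1 = 1 + 13/20*h_0 + 1/5*h_1 + 3/20*h_2

Substituting h_2 = 0 and rearranging gives the linear system (I - Q) h = 1:
  [11/20, -3/10] . (h_0, h_1) = 1
  [-13/20, 4/5] . (h_0, h_1) = 1

Solving yields:
  h_0 = 220/49
  h_1 = 240/49

Starting state is 1, so the expected hitting time is h_1 = 240/49.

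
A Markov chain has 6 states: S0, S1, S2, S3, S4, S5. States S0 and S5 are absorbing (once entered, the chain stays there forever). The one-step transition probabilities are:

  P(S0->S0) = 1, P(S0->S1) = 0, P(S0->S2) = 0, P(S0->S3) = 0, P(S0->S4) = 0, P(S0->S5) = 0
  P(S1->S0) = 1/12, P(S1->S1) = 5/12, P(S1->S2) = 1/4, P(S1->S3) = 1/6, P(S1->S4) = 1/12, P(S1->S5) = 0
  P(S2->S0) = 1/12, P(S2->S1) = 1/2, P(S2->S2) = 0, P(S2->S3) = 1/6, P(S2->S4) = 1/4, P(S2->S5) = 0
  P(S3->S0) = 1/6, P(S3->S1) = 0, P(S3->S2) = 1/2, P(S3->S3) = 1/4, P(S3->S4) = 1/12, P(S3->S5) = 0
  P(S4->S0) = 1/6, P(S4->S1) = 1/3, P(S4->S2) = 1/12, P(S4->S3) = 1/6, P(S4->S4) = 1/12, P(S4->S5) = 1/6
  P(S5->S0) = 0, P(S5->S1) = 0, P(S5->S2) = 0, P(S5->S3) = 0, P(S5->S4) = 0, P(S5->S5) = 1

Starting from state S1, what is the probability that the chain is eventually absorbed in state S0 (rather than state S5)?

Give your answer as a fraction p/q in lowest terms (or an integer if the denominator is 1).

Answer: 2635/3121

Derivation:
Let a_i = P(absorbed in S0 | start in state i).
Boundary conditions: a_S0 = 1, a_S5 = 0.
For each transient state i, a_i = sum_j P(i->j) * a_j:
  a_S1 = 1/12*a_S0 + 5/12*a_S1 + 1/4*a_S2 + 1/6*a_S3 + 1/12*a_S4 + 0*a_S5
  a_S2 = 1/12*a_S0 + 1/2*a_S1 + 0*a_S2 + 1/6*a_S3 + 1/4*a_S4 + 0*a_S5
  a_S3 = 1/6*a_S0 + 0*a_S1 + 1/2*a_S2 + 1/4*a_S3 + 1/12*a_S4 + 0*a_S5
  a_S4 = 1/6*a_S0 + 1/3*a_S1 + 1/12*a_S2 + 1/6*a_S3 + 1/12*a_S4 + 1/6*a_S5

Substituting a_S0 = 1 and a_S5 = 0, rearrange to (I - Q) a = r where r[i] = P(i -> S0):
  [7/12, -1/4, -1/6, -1/12] . (a_S1, a_S2, a_S3, a_S4) = 1/12
  [-1/2, 1, -1/6, -1/4] . (a_S1, a_S2, a_S3, a_S4) = 1/12
  [0, -1/2, 3/4, -1/12] . (a_S1, a_S2, a_S3, a_S4) = 1/6
  [-1/3, -1/12, -1/6, 11/12] . (a_S1, a_S2, a_S3, a_S4) = 1/6

Solving yields:
  a_S1 = 2635/3121
  a_S2 = 2583/3121
  a_S3 = 2665/3121
  a_S4 = 2245/3121

Starting state is S1, so the absorption probability is a_S1 = 2635/3121.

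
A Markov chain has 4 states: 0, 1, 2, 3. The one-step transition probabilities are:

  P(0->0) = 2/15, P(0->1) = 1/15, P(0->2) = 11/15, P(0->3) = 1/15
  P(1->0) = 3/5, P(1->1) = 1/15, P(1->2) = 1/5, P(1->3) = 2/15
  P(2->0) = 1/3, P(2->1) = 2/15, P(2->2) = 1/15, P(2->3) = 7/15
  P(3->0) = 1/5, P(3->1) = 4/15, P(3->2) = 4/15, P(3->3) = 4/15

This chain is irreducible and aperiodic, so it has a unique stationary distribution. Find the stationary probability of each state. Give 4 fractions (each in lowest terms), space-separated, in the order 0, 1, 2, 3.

Answer: 743/2651 370/2651 1715/5302 1361/5302

Derivation:
The stationary distribution satisfies pi = pi * P, i.e.:
  pi_0 = 2/15*pi_0 + 3/5*pi_1 + 1/3*pi_2 + 1/5*pi_3
  pi_1 = 1/15*pi_0 + 1/15*pi_1 + 2/15*pi_2 + 4/15*pi_3
  pi_2 = 11/15*pi_0 + 1/5*pi_1 + 1/15*pi_2 + 4/15*pi_3
  pi_3 = 1/15*pi_0 + 2/15*pi_1 + 7/15*pi_2 + 4/15*pi_3
with normalization: pi_0 + pi_1 + pi_2 + pi_3 = 1.

Using the first 3 balance equations plus normalization, the linear system A*pi = b is:
  [-13/15, 3/5, 1/3, 1/5] . pi = 0
  [1/15, -14/15, 2/15, 4/15] . pi = 0
  [11/15, 1/5, -14/15, 4/15] . pi = 0
  [1, 1, 1, 1] . pi = 1

Solving yields:
  pi_0 = 743/2651
  pi_1 = 370/2651
  pi_2 = 1715/5302
  pi_3 = 1361/5302

Verification (pi * P):
  743/2651*2/15 + 370/2651*3/5 + 1715/5302*1/3 + 1361/5302*1/5 = 743/2651 = pi_0  (ok)
  743/2651*1/15 + 370/2651*1/15 + 1715/5302*2/15 + 1361/5302*4/15 = 370/2651 = pi_1  (ok)
  743/2651*11/15 + 370/2651*1/5 + 1715/5302*1/15 + 1361/5302*4/15 = 1715/5302 = pi_2  (ok)
  743/2651*1/15 + 370/2651*2/15 + 1715/5302*7/15 + 1361/5302*4/15 = 1361/5302 = pi_3  (ok)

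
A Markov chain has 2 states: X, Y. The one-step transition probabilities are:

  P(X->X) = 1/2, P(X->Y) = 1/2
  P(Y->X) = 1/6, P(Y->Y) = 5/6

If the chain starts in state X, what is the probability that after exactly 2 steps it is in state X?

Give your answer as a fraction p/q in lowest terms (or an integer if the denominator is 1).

Computing P^2 by repeated multiplication:
P^1 =
  X: [1/2, 1/2]
  Y: [1/6, 5/6]
P^2 =
  X: [1/3, 2/3]
  Y: [2/9, 7/9]

(P^2)[X -> X] = 1/3

Answer: 1/3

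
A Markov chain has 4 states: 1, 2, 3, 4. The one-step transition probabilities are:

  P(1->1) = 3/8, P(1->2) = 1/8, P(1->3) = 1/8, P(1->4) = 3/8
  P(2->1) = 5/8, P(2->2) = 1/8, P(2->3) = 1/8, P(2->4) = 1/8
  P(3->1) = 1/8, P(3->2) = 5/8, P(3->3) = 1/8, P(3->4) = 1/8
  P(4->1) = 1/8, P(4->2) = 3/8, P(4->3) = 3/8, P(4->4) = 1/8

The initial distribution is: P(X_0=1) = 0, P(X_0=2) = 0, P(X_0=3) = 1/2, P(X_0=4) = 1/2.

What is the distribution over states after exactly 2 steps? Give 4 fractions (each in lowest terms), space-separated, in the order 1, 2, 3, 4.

Answer: 13/32 9/32 5/32 5/32

Derivation:
Propagating the distribution step by step (d_{t+1} = d_t * P):
d_0 = (1=0, 2=0, 3=1/2, 4=1/2)
  d_1[1] = 0*3/8 + 0*5/8 + 1/2*1/8 + 1/2*1/8 = 1/8
  d_1[2] = 0*1/8 + 0*1/8 + 1/2*5/8 + 1/2*3/8 = 1/2
  d_1[3] = 0*1/8 + 0*1/8 + 1/2*1/8 + 1/2*3/8 = 1/4
  d_1[4] = 0*3/8 + 0*1/8 + 1/2*1/8 + 1/2*1/8 = 1/8
d_1 = (1=1/8, 2=1/2, 3=1/4, 4=1/8)
  d_2[1] = 1/8*3/8 + 1/2*5/8 + 1/4*1/8 + 1/8*1/8 = 13/32
  d_2[2] = 1/8*1/8 + 1/2*1/8 + 1/4*5/8 + 1/8*3/8 = 9/32
  d_2[3] = 1/8*1/8 + 1/2*1/8 + 1/4*1/8 + 1/8*3/8 = 5/32
  d_2[4] = 1/8*3/8 + 1/2*1/8 + 1/4*1/8 + 1/8*1/8 = 5/32
d_2 = (1=13/32, 2=9/32, 3=5/32, 4=5/32)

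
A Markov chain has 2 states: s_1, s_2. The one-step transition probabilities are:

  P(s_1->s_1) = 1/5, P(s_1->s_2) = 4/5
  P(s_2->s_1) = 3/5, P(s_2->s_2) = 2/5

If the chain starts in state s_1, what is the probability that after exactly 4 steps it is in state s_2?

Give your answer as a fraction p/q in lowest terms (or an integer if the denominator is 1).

Answer: 348/625

Derivation:
Computing P^4 by repeated multiplication:
P^1 =
  s_1: [1/5, 4/5]
  s_2: [3/5, 2/5]
P^2 =
  s_1: [13/25, 12/25]
  s_2: [9/25, 16/25]
P^3 =
  s_1: [49/125, 76/125]
  s_2: [57/125, 68/125]
P^4 =
  s_1: [277/625, 348/625]
  s_2: [261/625, 364/625]

(P^4)[s_1 -> s_2] = 348/625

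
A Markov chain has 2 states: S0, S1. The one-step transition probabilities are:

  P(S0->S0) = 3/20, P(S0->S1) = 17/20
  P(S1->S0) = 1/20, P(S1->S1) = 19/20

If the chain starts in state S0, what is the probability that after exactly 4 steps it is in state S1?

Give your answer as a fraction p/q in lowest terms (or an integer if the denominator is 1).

Answer: 18887/20000

Derivation:
Computing P^4 by repeated multiplication:
P^1 =
  S0: [3/20, 17/20]
  S1: [1/20, 19/20]
P^2 =
  S0: [13/200, 187/200]
  S1: [11/200, 189/200]
P^3 =
  S0: [113/2000, 1887/2000]
  S1: [111/2000, 1889/2000]
P^4 =
  S0: [1113/20000, 18887/20000]
  S1: [1111/20000, 18889/20000]

(P^4)[S0 -> S1] = 18887/20000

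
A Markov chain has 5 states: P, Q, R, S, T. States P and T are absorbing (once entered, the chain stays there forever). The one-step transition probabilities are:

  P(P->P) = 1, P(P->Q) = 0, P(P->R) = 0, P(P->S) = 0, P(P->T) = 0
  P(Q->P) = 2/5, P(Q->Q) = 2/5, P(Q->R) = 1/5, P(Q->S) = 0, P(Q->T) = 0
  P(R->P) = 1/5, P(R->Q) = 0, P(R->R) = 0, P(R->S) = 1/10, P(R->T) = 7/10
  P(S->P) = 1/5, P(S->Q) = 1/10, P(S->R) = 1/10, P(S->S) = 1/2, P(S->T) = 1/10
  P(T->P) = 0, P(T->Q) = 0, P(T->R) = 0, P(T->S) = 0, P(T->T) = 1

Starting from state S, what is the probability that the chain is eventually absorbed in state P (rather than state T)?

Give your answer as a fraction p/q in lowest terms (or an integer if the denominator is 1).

Answer: 44/73

Derivation:
Let a_i = P(absorbed in P | start in state i).
Boundary conditions: a_P = 1, a_T = 0.
For each transient state i, a_i = sum_j P(i->j) * a_j:
  a_Q = 2/5*a_P + 2/5*a_Q + 1/5*a_R + 0*a_S + 0*a_T
  a_R = 1/5*a_P + 0*a_Q + 0*a_R + 1/10*a_S + 7/10*a_T
  a_S = 1/5*a_P + 1/10*a_Q + 1/10*a_R + 1/2*a_S + 1/10*a_T

Substituting a_P = 1 and a_T = 0, rearrange to (I - Q) a = r where r[i] = P(i -> P):
  [3/5, -1/5, 0] . (a_Q, a_R, a_S) = 2/5
  [0, 1, -1/10] . (a_Q, a_R, a_S) = 1/5
  [-1/10, -1/10, 1/2] . (a_Q, a_R, a_S) = 1/5

Solving yields:
  a_Q = 55/73
  a_R = 19/73
  a_S = 44/73

Starting state is S, so the absorption probability is a_S = 44/73.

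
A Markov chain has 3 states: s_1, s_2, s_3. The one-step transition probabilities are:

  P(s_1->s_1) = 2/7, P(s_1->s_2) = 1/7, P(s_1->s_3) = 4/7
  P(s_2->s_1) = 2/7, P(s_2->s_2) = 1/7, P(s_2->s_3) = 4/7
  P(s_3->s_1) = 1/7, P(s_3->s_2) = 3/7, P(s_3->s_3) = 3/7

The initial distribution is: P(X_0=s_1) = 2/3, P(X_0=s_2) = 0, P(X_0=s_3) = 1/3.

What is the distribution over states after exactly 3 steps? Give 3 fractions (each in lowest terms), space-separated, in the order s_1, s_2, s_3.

Answer: 221/1029 293/1029 515/1029

Derivation:
Propagating the distribution step by step (d_{t+1} = d_t * P):
d_0 = (s_1=2/3, s_2=0, s_3=1/3)
  d_1[s_1] = 2/3*2/7 + 0*2/7 + 1/3*1/7 = 5/21
  d_1[s_2] = 2/3*1/7 + 0*1/7 + 1/3*3/7 = 5/21
  d_1[s_3] = 2/3*4/7 + 0*4/7 + 1/3*3/7 = 11/21
d_1 = (s_1=5/21, s_2=5/21, s_3=11/21)
  d_2[s_1] = 5/21*2/7 + 5/21*2/7 + 11/21*1/7 = 31/147
  d_2[s_2] = 5/21*1/7 + 5/21*1/7 + 11/21*3/7 = 43/147
  d_2[s_3] = 5/21*4/7 + 5/21*4/7 + 11/21*3/7 = 73/147
d_2 = (s_1=31/147, s_2=43/147, s_3=73/147)
  d_3[s_1] = 31/147*2/7 + 43/147*2/7 + 73/147*1/7 = 221/1029
  d_3[s_2] = 31/147*1/7 + 43/147*1/7 + 73/147*3/7 = 293/1029
  d_3[s_3] = 31/147*4/7 + 43/147*4/7 + 73/147*3/7 = 515/1029
d_3 = (s_1=221/1029, s_2=293/1029, s_3=515/1029)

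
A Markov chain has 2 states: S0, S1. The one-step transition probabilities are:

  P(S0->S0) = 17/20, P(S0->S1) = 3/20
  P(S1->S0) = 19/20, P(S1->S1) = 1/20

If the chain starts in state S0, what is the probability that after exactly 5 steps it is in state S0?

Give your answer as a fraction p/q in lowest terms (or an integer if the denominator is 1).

Computing P^5 by repeated multiplication:
P^1 =
  S0: [17/20, 3/20]
  S1: [19/20, 1/20]
P^2 =
  S0: [173/200, 27/200]
  S1: [171/200, 29/200]
P^3 =
  S0: [1727/2000, 273/2000]
  S1: [1729/2000, 271/2000]
P^4 =
  S0: [17273/20000, 2727/20000]
  S1: [17271/20000, 2729/20000]
P^5 =
  S0: [172727/200000, 27273/200000]
  S1: [172729/200000, 27271/200000]

(P^5)[S0 -> S0] = 172727/200000

Answer: 172727/200000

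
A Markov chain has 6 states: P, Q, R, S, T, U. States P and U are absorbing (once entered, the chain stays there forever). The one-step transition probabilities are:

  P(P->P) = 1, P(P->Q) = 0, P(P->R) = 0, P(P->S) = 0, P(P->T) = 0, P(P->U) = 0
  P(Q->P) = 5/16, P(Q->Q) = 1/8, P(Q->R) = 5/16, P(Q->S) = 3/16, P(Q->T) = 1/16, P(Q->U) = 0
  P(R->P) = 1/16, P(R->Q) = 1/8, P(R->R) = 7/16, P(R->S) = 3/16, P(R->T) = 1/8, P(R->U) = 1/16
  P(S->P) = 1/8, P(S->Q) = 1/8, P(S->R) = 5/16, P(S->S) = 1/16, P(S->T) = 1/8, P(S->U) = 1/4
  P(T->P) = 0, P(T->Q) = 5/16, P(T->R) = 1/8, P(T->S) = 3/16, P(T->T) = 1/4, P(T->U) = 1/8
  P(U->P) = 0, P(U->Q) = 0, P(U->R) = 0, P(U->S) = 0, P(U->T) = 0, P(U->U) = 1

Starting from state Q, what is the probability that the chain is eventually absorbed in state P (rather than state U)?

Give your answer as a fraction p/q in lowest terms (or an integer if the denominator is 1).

Answer: 2879/4244

Derivation:
Let a_i = P(absorbed in P | start in state i).
Boundary conditions: a_P = 1, a_U = 0.
For each transient state i, a_i = sum_j P(i->j) * a_j:
  a_Q = 5/16*a_P + 1/8*a_Q + 5/16*a_R + 3/16*a_S + 1/16*a_T + 0*a_U
  a_R = 1/16*a_P + 1/8*a_Q + 7/16*a_R + 3/16*a_S + 1/8*a_T + 1/16*a_U
  a_S = 1/8*a_P + 1/8*a_Q + 5/16*a_R + 1/16*a_S + 1/8*a_T + 1/4*a_U
  a_T = 0*a_P + 5/16*a_Q + 1/8*a_R + 3/16*a_S + 1/4*a_T + 1/8*a_U

Substituting a_P = 1 and a_U = 0, rearrange to (I - Q) a = r where r[i] = P(i -> P):
  [7/8, -5/16, -3/16, -1/16] . (a_Q, a_R, a_S, a_T) = 5/16
  [-1/8, 9/16, -3/16, -1/8] . (a_Q, a_R, a_S, a_T) = 1/16
  [-1/8, -5/16, 15/16, -1/8] . (a_Q, a_R, a_S, a_T) = 1/8
  [-5/16, -1/8, -3/16, 3/4] . (a_Q, a_R, a_S, a_T) = 0

Solving yields:
  a_Q = 2879/4244
  a_R = 2225/4244
  a_S = 5899/12732
  a_T = 1031/2122

Starting state is Q, so the absorption probability is a_Q = 2879/4244.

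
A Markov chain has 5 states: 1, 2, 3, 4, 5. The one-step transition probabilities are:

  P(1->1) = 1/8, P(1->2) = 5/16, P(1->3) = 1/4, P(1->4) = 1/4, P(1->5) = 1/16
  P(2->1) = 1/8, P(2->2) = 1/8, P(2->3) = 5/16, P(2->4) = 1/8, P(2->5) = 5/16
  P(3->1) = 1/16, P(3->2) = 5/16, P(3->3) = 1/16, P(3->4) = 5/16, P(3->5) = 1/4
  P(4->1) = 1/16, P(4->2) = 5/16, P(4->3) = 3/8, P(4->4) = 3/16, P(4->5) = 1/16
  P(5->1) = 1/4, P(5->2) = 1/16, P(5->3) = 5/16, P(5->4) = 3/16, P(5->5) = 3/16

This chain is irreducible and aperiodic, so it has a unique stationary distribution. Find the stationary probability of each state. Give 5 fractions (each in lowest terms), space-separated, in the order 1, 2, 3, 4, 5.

Answer: 3578/29941 6683/29941 7625/29941 6373/29941 5682/29941

Derivation:
The stationary distribution satisfies pi = pi * P, i.e.:
  pi_1 = 1/8*pi_1 + 1/8*pi_2 + 1/16*pi_3 + 1/16*pi_4 + 1/4*pi_5
  pi_2 = 5/16*pi_1 + 1/8*pi_2 + 5/16*pi_3 + 5/16*pi_4 + 1/16*pi_5
  pi_3 = 1/4*pi_1 + 5/16*pi_2 + 1/16*pi_3 + 3/8*pi_4 + 5/16*pi_5
  pi_4 = 1/4*pi_1 + 1/8*pi_2 + 5/16*pi_3 + 3/16*pi_4 + 3/16*pi_5
  pi_5 = 1/16*pi_1 + 5/16*pi_2 + 1/4*pi_3 + 1/16*pi_4 + 3/16*pi_5
with normalization: pi_1 + pi_2 + pi_3 + pi_4 + pi_5 = 1.

Using the first 4 balance equations plus normalization, the linear system A*pi = b is:
  [-7/8, 1/8, 1/16, 1/16, 1/4] . pi = 0
  [5/16, -7/8, 5/16, 5/16, 1/16] . pi = 0
  [1/4, 5/16, -15/16, 3/8, 5/16] . pi = 0
  [1/4, 1/8, 5/16, -13/16, 3/16] . pi = 0
  [1, 1, 1, 1, 1] . pi = 1

Solving yields:
  pi_1 = 3578/29941
  pi_2 = 6683/29941
  pi_3 = 7625/29941
  pi_4 = 6373/29941
  pi_5 = 5682/29941

Verification (pi * P):
  3578/29941*1/8 + 6683/29941*1/8 + 7625/29941*1/16 + 6373/29941*1/16 + 5682/29941*1/4 = 3578/29941 = pi_1  (ok)
  3578/29941*5/16 + 6683/29941*1/8 + 7625/29941*5/16 + 6373/29941*5/16 + 5682/29941*1/16 = 6683/29941 = pi_2  (ok)
  3578/29941*1/4 + 6683/29941*5/16 + 7625/29941*1/16 + 6373/29941*3/8 + 5682/29941*5/16 = 7625/29941 = pi_3  (ok)
  3578/29941*1/4 + 6683/29941*1/8 + 7625/29941*5/16 + 6373/29941*3/16 + 5682/29941*3/16 = 6373/29941 = pi_4  (ok)
  3578/29941*1/16 + 6683/29941*5/16 + 7625/29941*1/4 + 6373/29941*1/16 + 5682/29941*3/16 = 5682/29941 = pi_5  (ok)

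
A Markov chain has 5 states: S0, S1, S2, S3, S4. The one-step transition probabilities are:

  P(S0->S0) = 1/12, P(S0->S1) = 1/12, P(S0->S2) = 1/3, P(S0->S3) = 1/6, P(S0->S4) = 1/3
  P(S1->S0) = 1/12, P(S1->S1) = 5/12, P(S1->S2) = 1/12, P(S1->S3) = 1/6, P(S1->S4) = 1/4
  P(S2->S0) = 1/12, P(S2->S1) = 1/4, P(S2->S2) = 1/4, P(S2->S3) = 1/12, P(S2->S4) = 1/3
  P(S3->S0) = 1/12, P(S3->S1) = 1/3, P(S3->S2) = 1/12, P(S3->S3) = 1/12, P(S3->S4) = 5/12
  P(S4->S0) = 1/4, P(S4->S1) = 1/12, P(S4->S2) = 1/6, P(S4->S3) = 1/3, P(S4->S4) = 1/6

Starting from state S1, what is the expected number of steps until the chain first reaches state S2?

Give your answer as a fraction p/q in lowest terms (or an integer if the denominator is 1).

Let h_i = expected steps to first reach S2 from state i.
Boundary: h_S2 = 0.
First-step equations for the other states:
  h_S0 = 1 + 1/12*h_S0 + 1/12*h_S1 + 1/3*h_S2 + 1/6*h_S3 + 1/3*h_S4
  h_S1 = 1 + 1/12*h_S0 + 5/12*h_S1 + 1/12*h_S2 + 1/6*h_S3 + 1/4*h_S4
  h_S3 = 1 + 1/12*h_S0 + 1/3*h_S1 + 1/12*h_S2 + 1/12*h_S3 + 5/12*h_S4
  h_S4 = 1 + 1/4*h_S0 + 1/12*h_S1 + 1/6*h_S2 + 1/3*h_S3 + 1/6*h_S4

Substituting h_S2 = 0 and rearranging gives the linear system (I - Q) h = 1:
  [11/12, -1/12, -1/6, -1/3] . (h_S0, h_S1, h_S3, h_S4) = 1
  [-1/12, 7/12, -1/6, -1/4] . (h_S0, h_S1, h_S3, h_S4) = 1
  [-1/12, -1/3, 11/12, -5/12] . (h_S0, h_S1, h_S3, h_S4) = 1
  [-1/4, -1/12, -1/3, 5/6] . (h_S0, h_S1, h_S3, h_S4) = 1

Solving yields:
  h_S0 = 4338/809
  h_S1 = 5862/809
  h_S3 = 5754/809
  h_S4 = 5160/809

Starting state is S1, so the expected hitting time is h_S1 = 5862/809.

Answer: 5862/809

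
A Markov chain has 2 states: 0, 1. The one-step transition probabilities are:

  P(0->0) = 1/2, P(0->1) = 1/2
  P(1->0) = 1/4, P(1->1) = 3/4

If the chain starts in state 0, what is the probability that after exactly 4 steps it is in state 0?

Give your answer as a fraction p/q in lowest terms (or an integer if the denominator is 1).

Computing P^4 by repeated multiplication:
P^1 =
  0: [1/2, 1/2]
  1: [1/4, 3/4]
P^2 =
  0: [3/8, 5/8]
  1: [5/16, 11/16]
P^3 =
  0: [11/32, 21/32]
  1: [21/64, 43/64]
P^4 =
  0: [43/128, 85/128]
  1: [85/256, 171/256]

(P^4)[0 -> 0] = 43/128

Answer: 43/128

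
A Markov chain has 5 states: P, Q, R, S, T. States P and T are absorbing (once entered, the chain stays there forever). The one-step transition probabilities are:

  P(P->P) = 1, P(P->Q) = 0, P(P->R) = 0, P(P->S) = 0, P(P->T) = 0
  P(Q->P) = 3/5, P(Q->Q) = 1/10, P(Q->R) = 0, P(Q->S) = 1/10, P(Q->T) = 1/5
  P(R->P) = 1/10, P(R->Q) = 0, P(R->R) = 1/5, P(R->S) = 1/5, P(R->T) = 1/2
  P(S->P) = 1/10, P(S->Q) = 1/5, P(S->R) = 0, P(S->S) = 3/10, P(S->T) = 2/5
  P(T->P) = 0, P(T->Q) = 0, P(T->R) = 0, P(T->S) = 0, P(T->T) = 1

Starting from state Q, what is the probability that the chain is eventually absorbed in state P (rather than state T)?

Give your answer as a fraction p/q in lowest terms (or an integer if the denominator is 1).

Answer: 43/61

Derivation:
Let a_i = P(absorbed in P | start in state i).
Boundary conditions: a_P = 1, a_T = 0.
For each transient state i, a_i = sum_j P(i->j) * a_j:
  a_Q = 3/5*a_P + 1/10*a_Q + 0*a_R + 1/10*a_S + 1/5*a_T
  a_R = 1/10*a_P + 0*a_Q + 1/5*a_R + 1/5*a_S + 1/2*a_T
  a_S = 1/10*a_P + 1/5*a_Q + 0*a_R + 3/10*a_S + 2/5*a_T

Substituting a_P = 1 and a_T = 0, rearrange to (I - Q) a = r where r[i] = P(i -> P):
  [9/10, 0, -1/10] . (a_Q, a_R, a_S) = 3/5
  [0, 4/5, -1/5] . (a_Q, a_R, a_S) = 1/10
  [-1/5, 0, 7/10] . (a_Q, a_R, a_S) = 1/10

Solving yields:
  a_Q = 43/61
  a_R = 103/488
  a_S = 21/61

Starting state is Q, so the absorption probability is a_Q = 43/61.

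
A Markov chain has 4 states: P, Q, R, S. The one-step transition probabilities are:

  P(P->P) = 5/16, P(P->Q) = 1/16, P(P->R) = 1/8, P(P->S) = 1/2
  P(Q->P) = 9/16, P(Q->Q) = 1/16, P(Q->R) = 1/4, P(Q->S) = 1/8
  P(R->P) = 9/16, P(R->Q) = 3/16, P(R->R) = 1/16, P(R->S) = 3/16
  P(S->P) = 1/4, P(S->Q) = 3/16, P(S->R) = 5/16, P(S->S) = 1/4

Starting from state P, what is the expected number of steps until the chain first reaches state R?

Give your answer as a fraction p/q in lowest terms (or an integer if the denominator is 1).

Answer: 2656/551

Derivation:
Let h_i = expected steps to first reach R from state i.
Boundary: h_R = 0.
First-step equations for the other states:
  h_P = 1 + 5/16*h_P + 1/16*h_Q + 1/8*h_R + 1/2*h_S
  h_Q = 1 + 9/16*h_P + 1/16*h_Q + 1/4*h_R + 1/8*h_S
  h_S = 1 + 1/4*h_P + 3/16*h_Q + 5/16*h_R + 1/4*h_S

Substituting h_R = 0 and rearranging gives the linear system (I - Q) h = 1:
  [11/16, -1/16, -1/2] . (h_P, h_Q, h_S) = 1
  [-9/16, 15/16, -1/8] . (h_P, h_Q, h_S) = 1
  [-1/4, -3/16, 3/4] . (h_P, h_Q, h_S) = 1

Solving yields:
  h_P = 2656/551
  h_Q = 2480/551
  h_S = 2240/551

Starting state is P, so the expected hitting time is h_P = 2656/551.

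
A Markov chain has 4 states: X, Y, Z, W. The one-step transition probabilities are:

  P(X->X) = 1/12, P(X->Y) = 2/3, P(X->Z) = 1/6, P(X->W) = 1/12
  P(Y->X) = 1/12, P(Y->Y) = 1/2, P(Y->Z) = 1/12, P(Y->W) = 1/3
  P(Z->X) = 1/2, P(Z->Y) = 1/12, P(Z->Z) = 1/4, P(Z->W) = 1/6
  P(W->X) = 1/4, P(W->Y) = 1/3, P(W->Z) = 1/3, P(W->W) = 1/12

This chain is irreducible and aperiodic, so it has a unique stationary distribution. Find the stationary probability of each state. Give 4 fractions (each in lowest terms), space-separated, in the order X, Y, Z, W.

Answer: 367/1906 403/953 172/953 389/1906

Derivation:
The stationary distribution satisfies pi = pi * P, i.e.:
  pi_X = 1/12*pi_X + 1/12*pi_Y + 1/2*pi_Z + 1/4*pi_W
  pi_Y = 2/3*pi_X + 1/2*pi_Y + 1/12*pi_Z + 1/3*pi_W
  pi_Z = 1/6*pi_X + 1/12*pi_Y + 1/4*pi_Z + 1/3*pi_W
  pi_W = 1/12*pi_X + 1/3*pi_Y + 1/6*pi_Z + 1/12*pi_W
with normalization: pi_X + pi_Y + pi_Z + pi_W = 1.

Using the first 3 balance equations plus normalization, the linear system A*pi = b is:
  [-11/12, 1/12, 1/2, 1/4] . pi = 0
  [2/3, -1/2, 1/12, 1/3] . pi = 0
  [1/6, 1/12, -3/4, 1/3] . pi = 0
  [1, 1, 1, 1] . pi = 1

Solving yields:
  pi_X = 367/1906
  pi_Y = 403/953
  pi_Z = 172/953
  pi_W = 389/1906

Verification (pi * P):
  367/1906*1/12 + 403/953*1/12 + 172/953*1/2 + 389/1906*1/4 = 367/1906 = pi_X  (ok)
  367/1906*2/3 + 403/953*1/2 + 172/953*1/12 + 389/1906*1/3 = 403/953 = pi_Y  (ok)
  367/1906*1/6 + 403/953*1/12 + 172/953*1/4 + 389/1906*1/3 = 172/953 = pi_Z  (ok)
  367/1906*1/12 + 403/953*1/3 + 172/953*1/6 + 389/1906*1/12 = 389/1906 = pi_W  (ok)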